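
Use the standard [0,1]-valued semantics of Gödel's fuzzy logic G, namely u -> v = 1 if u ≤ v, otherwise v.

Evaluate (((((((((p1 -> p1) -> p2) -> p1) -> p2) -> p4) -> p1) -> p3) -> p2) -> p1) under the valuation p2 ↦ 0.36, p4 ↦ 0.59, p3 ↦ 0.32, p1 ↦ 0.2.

0.20

(p1 -> p1): 0.2 ≤ 0.2, so result = 1
((p1 -> p1) -> p2): 1 > 0.36, so result = 0.36
(((p1 -> p1) -> p2) -> p1): 0.36 > 0.2, so result = 0.2
((((p1 -> p1) -> p2) -> p1) -> p2): 0.2 ≤ 0.36, so result = 1
(((((p1 -> p1) -> p2) -> p1) -> p2) -> p4): 1 > 0.59, so result = 0.59
((((((p1 -> p1) -> p2) -> p1) -> p2) -> p4) -> p1): 0.59 > 0.2, so result = 0.2
(((((((p1 -> p1) -> p2) -> p1) -> p2) -> p4) -> p1) -> p3): 0.2 ≤ 0.32, so result = 1
((((((((p1 -> p1) -> p2) -> p1) -> p2) -> p4) -> p1) -> p3) -> p2): 1 > 0.36, so result = 0.36
(((((((((p1 -> p1) -> p2) -> p1) -> p2) -> p4) -> p1) -> p3) -> p2) -> p1): 0.36 > 0.2, so result = 0.2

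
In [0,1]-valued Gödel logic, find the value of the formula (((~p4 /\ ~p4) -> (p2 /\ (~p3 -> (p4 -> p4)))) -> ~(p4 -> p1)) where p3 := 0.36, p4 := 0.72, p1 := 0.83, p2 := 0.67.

0.00

~p4: Gödel ¬ of 0.72 = 0 (operand ≠ 0)
~p4: Gödel ¬ of 0.72 = 0 (operand ≠ 0)
(~p4 /\ ~p4) = min(0, 0) = 0
~p3: Gödel ¬ of 0.36 = 0 (operand ≠ 0)
(p4 -> p4): 0.72 ≤ 0.72, so result = 1
(~p3 -> (p4 -> p4)): 0 ≤ 1, so result = 1
(p2 /\ (~p3 -> (p4 -> p4))) = min(0.67, 1) = 0.67
((~p4 /\ ~p4) -> (p2 /\ (~p3 -> (p4 -> p4)))): 0 ≤ 0.67, so result = 1
(p4 -> p1): 0.72 ≤ 0.83, so result = 1
~(p4 -> p1): Gödel ¬ of 1 = 0 (operand ≠ 0)
(((~p4 /\ ~p4) -> (p2 /\ (~p3 -> (p4 -> p4)))) -> ~(p4 -> p1)): 1 > 0, so result = 0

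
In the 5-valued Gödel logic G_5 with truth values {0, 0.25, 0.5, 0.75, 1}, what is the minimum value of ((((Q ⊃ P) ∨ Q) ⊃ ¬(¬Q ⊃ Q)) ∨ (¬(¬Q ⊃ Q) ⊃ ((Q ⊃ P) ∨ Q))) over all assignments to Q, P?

1.00

Every assignment gives 1. For instance at Q = 0, P = 0:
  (Q ⊃ P): 0 ≤ 0, so result = 1
  ((Q ⊃ P) ∨ Q) = max(1, 0) = 1
  ¬Q: Gödel ¬ of 0 = 1 (operand is 0)
  (¬Q ⊃ Q): 1 > 0, so result = 0
  ¬(¬Q ⊃ Q): Gödel ¬ of 0 = 1 (operand is 0)
  (((Q ⊃ P) ∨ Q) ⊃ ¬(¬Q ⊃ Q)): 1 ≤ 1, so result = 1
  ¬Q: Gödel ¬ of 0 = 1 (operand is 0)
  (¬Q ⊃ Q): 1 > 0, so result = 0
  ¬(¬Q ⊃ Q): Gödel ¬ of 0 = 1 (operand is 0)
  (Q ⊃ P): 0 ≤ 0, so result = 1
  ((Q ⊃ P) ∨ Q) = max(1, 0) = 1
  (¬(¬Q ⊃ Q) ⊃ ((Q ⊃ P) ∨ Q)): 1 ≤ 1, so result = 1
  ((((Q ⊃ P) ∨ Q) ⊃ ¬(¬Q ⊃ Q)) ∨ (¬(¬Q ⊃ Q) ⊃ ((Q ⊃ P) ∨ Q))) = max(1, 1) = 1
All 25 assignments give value 1 — the formula is a G_5-tautology.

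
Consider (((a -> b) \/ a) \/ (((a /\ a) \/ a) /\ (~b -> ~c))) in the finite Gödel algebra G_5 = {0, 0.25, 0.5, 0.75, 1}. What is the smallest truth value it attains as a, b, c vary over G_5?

0.25

The minimum is attained at a = 0.25, b = 0, c = 0:
  (a -> b): 0.25 > 0, so result = 0
  ((a -> b) \/ a) = max(0, 0.25) = 0.25
  (a /\ a) = min(0.25, 0.25) = 0.25
  ((a /\ a) \/ a) = max(0.25, 0.25) = 0.25
  ~b: Gödel ¬ of 0 = 1 (operand is 0)
  ~c: Gödel ¬ of 0 = 1 (operand is 0)
  (~b -> ~c): 1 ≤ 1, so result = 1
  (((a /\ a) \/ a) /\ (~b -> ~c)) = min(0.25, 1) = 0.25
  (((a -> b) \/ a) \/ (((a /\ a) \/ a) /\ (~b -> ~c))) = max(0.25, 0.25) = 0.25
Checking all 125 assignments confirms none give a value below 0.25.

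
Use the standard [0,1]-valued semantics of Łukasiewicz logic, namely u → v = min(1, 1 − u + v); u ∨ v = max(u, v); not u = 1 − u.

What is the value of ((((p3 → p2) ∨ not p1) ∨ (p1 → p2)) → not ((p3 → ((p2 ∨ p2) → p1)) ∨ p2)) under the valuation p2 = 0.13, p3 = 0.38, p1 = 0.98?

(p3 → p2): min(1, 1 − 0.38 + 0.13) = 0.75
not p1: Łukasiewicz ¬ gives 1 − 0.98 = 0.02
((p3 → p2) ∨ not p1) = max(0.75, 0.02) = 0.75
(p1 → p2): min(1, 1 − 0.98 + 0.13) = 0.15
(((p3 → p2) ∨ not p1) ∨ (p1 → p2)) = max(0.75, 0.15) = 0.75
(p2 ∨ p2) = max(0.13, 0.13) = 0.13
((p2 ∨ p2) → p1): min(1, 1 − 0.13 + 0.98) = 1
(p3 → ((p2 ∨ p2) → p1)): min(1, 1 − 0.38 + 1) = 1
((p3 → ((p2 ∨ p2) → p1)) ∨ p2) = max(1, 0.13) = 1
not ((p3 → ((p2 ∨ p2) → p1)) ∨ p2): Łukasiewicz ¬ gives 1 − 1 = 0
((((p3 → p2) ∨ not p1) ∨ (p1 → p2)) → not ((p3 → ((p2 ∨ p2) → p1)) ∨ p2)): min(1, 1 − 0.75 + 0) = 0.25

0.25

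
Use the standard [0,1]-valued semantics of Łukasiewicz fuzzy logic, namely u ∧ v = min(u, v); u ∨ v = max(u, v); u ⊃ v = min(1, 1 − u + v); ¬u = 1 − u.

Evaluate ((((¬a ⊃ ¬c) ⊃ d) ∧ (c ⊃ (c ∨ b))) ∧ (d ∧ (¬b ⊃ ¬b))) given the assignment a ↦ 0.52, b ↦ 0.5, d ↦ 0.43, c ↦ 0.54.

¬a: Łukasiewicz ¬ gives 1 − 0.52 = 0.48
¬c: Łukasiewicz ¬ gives 1 − 0.54 = 0.46
(¬a ⊃ ¬c): min(1, 1 − 0.48 + 0.46) = 0.98
((¬a ⊃ ¬c) ⊃ d): min(1, 1 − 0.98 + 0.43) = 0.45
(c ∨ b) = max(0.54, 0.5) = 0.54
(c ⊃ (c ∨ b)): min(1, 1 − 0.54 + 0.54) = 1
(((¬a ⊃ ¬c) ⊃ d) ∧ (c ⊃ (c ∨ b))) = min(0.45, 1) = 0.45
¬b: Łukasiewicz ¬ gives 1 − 0.5 = 0.5
¬b: Łukasiewicz ¬ gives 1 − 0.5 = 0.5
(¬b ⊃ ¬b): min(1, 1 − 0.5 + 0.5) = 1
(d ∧ (¬b ⊃ ¬b)) = min(0.43, 1) = 0.43
((((¬a ⊃ ¬c) ⊃ d) ∧ (c ⊃ (c ∨ b))) ∧ (d ∧ (¬b ⊃ ¬b))) = min(0.45, 0.43) = 0.43

0.43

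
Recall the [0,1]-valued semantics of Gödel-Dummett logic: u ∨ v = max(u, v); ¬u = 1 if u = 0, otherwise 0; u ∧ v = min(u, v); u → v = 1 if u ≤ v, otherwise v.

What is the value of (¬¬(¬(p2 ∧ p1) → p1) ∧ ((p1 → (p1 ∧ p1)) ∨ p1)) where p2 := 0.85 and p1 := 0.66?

(p2 ∧ p1) = min(0.85, 0.66) = 0.66
¬(p2 ∧ p1): Gödel ¬ of 0.66 = 0 (operand ≠ 0)
(¬(p2 ∧ p1) → p1): 0 ≤ 0.66, so result = 1
¬(¬(p2 ∧ p1) → p1): Gödel ¬ of 1 = 0 (operand ≠ 0)
¬¬(¬(p2 ∧ p1) → p1): Gödel ¬ of 0 = 1 (operand is 0)
(p1 ∧ p1) = min(0.66, 0.66) = 0.66
(p1 → (p1 ∧ p1)): 0.66 ≤ 0.66, so result = 1
((p1 → (p1 ∧ p1)) ∨ p1) = max(1, 0.66) = 1
(¬¬(¬(p2 ∧ p1) → p1) ∧ ((p1 → (p1 ∧ p1)) ∨ p1)) = min(1, 1) = 1

1.00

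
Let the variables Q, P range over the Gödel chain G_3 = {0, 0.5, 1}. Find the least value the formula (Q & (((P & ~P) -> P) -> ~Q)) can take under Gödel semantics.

The minimum is attained at Q = 0, P = 0:
  ~P: Gödel ¬ of 0 = 1 (operand is 0)
  (P & ~P) = min(0, 1) = 0
  ((P & ~P) -> P): 0 ≤ 0, so result = 1
  ~Q: Gödel ¬ of 0 = 1 (operand is 0)
  (((P & ~P) -> P) -> ~Q): 1 ≤ 1, so result = 1
  (Q & (((P & ~P) -> P) -> ~Q)) = min(0, 1) = 0
Checking all 9 assignments confirms none give a value below 0.00.

0.00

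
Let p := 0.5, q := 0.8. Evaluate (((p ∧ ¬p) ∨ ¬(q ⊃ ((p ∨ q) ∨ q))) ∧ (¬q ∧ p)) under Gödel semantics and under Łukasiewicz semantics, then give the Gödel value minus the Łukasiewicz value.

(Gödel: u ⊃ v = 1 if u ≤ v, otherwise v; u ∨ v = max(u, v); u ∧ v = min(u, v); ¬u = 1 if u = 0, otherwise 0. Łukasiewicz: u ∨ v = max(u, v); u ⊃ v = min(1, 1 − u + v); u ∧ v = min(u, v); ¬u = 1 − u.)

-0.20

Gödel evaluation:
  ¬p: Gödel ¬ of 0.5 = 0 (operand ≠ 0)
  (p ∧ ¬p) = min(0.5, 0) = 0
  (p ∨ q) = max(0.5, 0.8) = 0.8
  ((p ∨ q) ∨ q) = max(0.8, 0.8) = 0.8
  (q ⊃ ((p ∨ q) ∨ q)): 0.8 ≤ 0.8, so result = 1
  ¬(q ⊃ ((p ∨ q) ∨ q)): Gödel ¬ of 1 = 0 (operand ≠ 0)
  ((p ∧ ¬p) ∨ ¬(q ⊃ ((p ∨ q) ∨ q))) = max(0, 0) = 0
  ¬q: Gödel ¬ of 0.8 = 0 (operand ≠ 0)
  (¬q ∧ p) = min(0, 0.5) = 0
  (((p ∧ ¬p) ∨ ¬(q ⊃ ((p ∨ q) ∨ q))) ∧ (¬q ∧ p)) = min(0, 0) = 0
  Gödel value = 0
Łukasiewicz evaluation:
  ¬p: Łukasiewicz ¬ gives 1 − 0.5 = 0.5
  (p ∧ ¬p) = min(0.5, 0.5) = 0.5
  (p ∨ q) = max(0.5, 0.8) = 0.8
  ((p ∨ q) ∨ q) = max(0.8, 0.8) = 0.8
  (q ⊃ ((p ∨ q) ∨ q)): min(1, 1 − 0.8 + 0.8) = 1
  ¬(q ⊃ ((p ∨ q) ∨ q)): Łukasiewicz ¬ gives 1 − 1 = 0
  ((p ∧ ¬p) ∨ ¬(q ⊃ ((p ∨ q) ∨ q))) = max(0.5, 0) = 0.5
  ¬q: Łukasiewicz ¬ gives 1 − 0.8 = 0.2
  (¬q ∧ p) = min(0.2, 0.5) = 0.2
  (((p ∧ ¬p) ∨ ¬(q ⊃ ((p ∨ q) ∨ q))) ∧ (¬q ∧ p)) = min(0.5, 0.2) = 0.2
  Łukasiewicz value = 0.2
Difference: 0 − 0.2 = -0.20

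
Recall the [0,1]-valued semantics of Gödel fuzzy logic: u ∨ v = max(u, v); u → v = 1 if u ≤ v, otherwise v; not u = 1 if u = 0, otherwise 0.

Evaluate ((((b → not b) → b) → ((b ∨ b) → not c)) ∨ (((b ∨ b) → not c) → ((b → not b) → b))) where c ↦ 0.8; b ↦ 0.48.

1.00

not b: Gödel ¬ of 0.48 = 0 (operand ≠ 0)
(b → not b): 0.48 > 0, so result = 0
((b → not b) → b): 0 ≤ 0.48, so result = 1
(b ∨ b) = max(0.48, 0.48) = 0.48
not c: Gödel ¬ of 0.8 = 0 (operand ≠ 0)
((b ∨ b) → not c): 0.48 > 0, so result = 0
(((b → not b) → b) → ((b ∨ b) → not c)): 1 > 0, so result = 0
(b ∨ b) = max(0.48, 0.48) = 0.48
not c: Gödel ¬ of 0.8 = 0 (operand ≠ 0)
((b ∨ b) → not c): 0.48 > 0, so result = 0
not b: Gödel ¬ of 0.48 = 0 (operand ≠ 0)
(b → not b): 0.48 > 0, so result = 0
((b → not b) → b): 0 ≤ 0.48, so result = 1
(((b ∨ b) → not c) → ((b → not b) → b)): 0 ≤ 1, so result = 1
((((b → not b) → b) → ((b ∨ b) → not c)) ∨ (((b ∨ b) → not c) → ((b → not b) → b))) = max(0, 1) = 1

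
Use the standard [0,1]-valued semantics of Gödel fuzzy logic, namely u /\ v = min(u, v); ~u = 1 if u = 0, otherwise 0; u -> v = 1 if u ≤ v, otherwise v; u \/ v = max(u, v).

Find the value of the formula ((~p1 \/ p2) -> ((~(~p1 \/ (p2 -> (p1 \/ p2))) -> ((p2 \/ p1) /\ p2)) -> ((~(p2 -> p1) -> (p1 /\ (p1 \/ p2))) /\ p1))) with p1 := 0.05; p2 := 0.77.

~p1: Gödel ¬ of 0.05 = 0 (operand ≠ 0)
(~p1 \/ p2) = max(0, 0.77) = 0.77
~p1: Gödel ¬ of 0.05 = 0 (operand ≠ 0)
(p1 \/ p2) = max(0.05, 0.77) = 0.77
(p2 -> (p1 \/ p2)): 0.77 ≤ 0.77, so result = 1
(~p1 \/ (p2 -> (p1 \/ p2))) = max(0, 1) = 1
~(~p1 \/ (p2 -> (p1 \/ p2))): Gödel ¬ of 1 = 0 (operand ≠ 0)
(p2 \/ p1) = max(0.77, 0.05) = 0.77
((p2 \/ p1) /\ p2) = min(0.77, 0.77) = 0.77
(~(~p1 \/ (p2 -> (p1 \/ p2))) -> ((p2 \/ p1) /\ p2)): 0 ≤ 0.77, so result = 1
(p2 -> p1): 0.77 > 0.05, so result = 0.05
~(p2 -> p1): Gödel ¬ of 0.05 = 0 (operand ≠ 0)
(p1 \/ p2) = max(0.05, 0.77) = 0.77
(p1 /\ (p1 \/ p2)) = min(0.05, 0.77) = 0.05
(~(p2 -> p1) -> (p1 /\ (p1 \/ p2))): 0 ≤ 0.05, so result = 1
((~(p2 -> p1) -> (p1 /\ (p1 \/ p2))) /\ p1) = min(1, 0.05) = 0.05
((~(~p1 \/ (p2 -> (p1 \/ p2))) -> ((p2 \/ p1) /\ p2)) -> ((~(p2 -> p1) -> (p1 /\ (p1 \/ p2))) /\ p1)): 1 > 0.05, so result = 0.05
((~p1 \/ p2) -> ((~(~p1 \/ (p2 -> (p1 \/ p2))) -> ((p2 \/ p1) /\ p2)) -> ((~(p2 -> p1) -> (p1 /\ (p1 \/ p2))) /\ p1))): 0.77 > 0.05, so result = 0.05

0.05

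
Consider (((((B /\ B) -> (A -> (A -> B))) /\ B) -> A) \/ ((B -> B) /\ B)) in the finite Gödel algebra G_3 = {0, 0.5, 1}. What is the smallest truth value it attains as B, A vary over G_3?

The minimum is attained at B = 0.5, A = 0:
  (B /\ B) = min(0.5, 0.5) = 0.5
  (A -> B): 0 ≤ 0.5, so result = 1
  (A -> (A -> B)): 0 ≤ 1, so result = 1
  ((B /\ B) -> (A -> (A -> B))): 0.5 ≤ 1, so result = 1
  (((B /\ B) -> (A -> (A -> B))) /\ B) = min(1, 0.5) = 0.5
  ((((B /\ B) -> (A -> (A -> B))) /\ B) -> A): 0.5 > 0, so result = 0
  (B -> B): 0.5 ≤ 0.5, so result = 1
  ((B -> B) /\ B) = min(1, 0.5) = 0.5
  (((((B /\ B) -> (A -> (A -> B))) /\ B) -> A) \/ ((B -> B) /\ B)) = max(0, 0.5) = 0.5
Checking all 9 assignments confirms none give a value below 0.50.

0.50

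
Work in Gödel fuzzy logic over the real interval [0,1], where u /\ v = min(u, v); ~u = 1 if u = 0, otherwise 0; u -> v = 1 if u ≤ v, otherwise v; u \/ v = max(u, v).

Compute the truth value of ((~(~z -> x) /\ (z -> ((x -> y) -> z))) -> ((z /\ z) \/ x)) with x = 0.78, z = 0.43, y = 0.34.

1.00

~z: Gödel ¬ of 0.43 = 0 (operand ≠ 0)
(~z -> x): 0 ≤ 0.78, so result = 1
~(~z -> x): Gödel ¬ of 1 = 0 (operand ≠ 0)
(x -> y): 0.78 > 0.34, so result = 0.34
((x -> y) -> z): 0.34 ≤ 0.43, so result = 1
(z -> ((x -> y) -> z)): 0.43 ≤ 1, so result = 1
(~(~z -> x) /\ (z -> ((x -> y) -> z))) = min(0, 1) = 0
(z /\ z) = min(0.43, 0.43) = 0.43
((z /\ z) \/ x) = max(0.43, 0.78) = 0.78
((~(~z -> x) /\ (z -> ((x -> y) -> z))) -> ((z /\ z) \/ x)): 0 ≤ 0.78, so result = 1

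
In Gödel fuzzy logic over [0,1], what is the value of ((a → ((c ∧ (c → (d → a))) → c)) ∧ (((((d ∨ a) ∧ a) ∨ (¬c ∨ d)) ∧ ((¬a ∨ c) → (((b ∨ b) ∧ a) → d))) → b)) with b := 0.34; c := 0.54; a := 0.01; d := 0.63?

0.34

(d → a): 0.63 > 0.01, so result = 0.01
(c → (d → a)): 0.54 > 0.01, so result = 0.01
(c ∧ (c → (d → a))) = min(0.54, 0.01) = 0.01
((c ∧ (c → (d → a))) → c): 0.01 ≤ 0.54, so result = 1
(a → ((c ∧ (c → (d → a))) → c)): 0.01 ≤ 1, so result = 1
(d ∨ a) = max(0.63, 0.01) = 0.63
((d ∨ a) ∧ a) = min(0.63, 0.01) = 0.01
¬c: Gödel ¬ of 0.54 = 0 (operand ≠ 0)
(¬c ∨ d) = max(0, 0.63) = 0.63
(((d ∨ a) ∧ a) ∨ (¬c ∨ d)) = max(0.01, 0.63) = 0.63
¬a: Gödel ¬ of 0.01 = 0 (operand ≠ 0)
(¬a ∨ c) = max(0, 0.54) = 0.54
(b ∨ b) = max(0.34, 0.34) = 0.34
((b ∨ b) ∧ a) = min(0.34, 0.01) = 0.01
(((b ∨ b) ∧ a) → d): 0.01 ≤ 0.63, so result = 1
((¬a ∨ c) → (((b ∨ b) ∧ a) → d)): 0.54 ≤ 1, so result = 1
((((d ∨ a) ∧ a) ∨ (¬c ∨ d)) ∧ ((¬a ∨ c) → (((b ∨ b) ∧ a) → d))) = min(0.63, 1) = 0.63
(((((d ∨ a) ∧ a) ∨ (¬c ∨ d)) ∧ ((¬a ∨ c) → (((b ∨ b) ∧ a) → d))) → b): 0.63 > 0.34, so result = 0.34
((a → ((c ∧ (c → (d → a))) → c)) ∧ (((((d ∨ a) ∧ a) ∨ (¬c ∨ d)) ∧ ((¬a ∨ c) → (((b ∨ b) ∧ a) → d))) → b)) = min(1, 0.34) = 0.34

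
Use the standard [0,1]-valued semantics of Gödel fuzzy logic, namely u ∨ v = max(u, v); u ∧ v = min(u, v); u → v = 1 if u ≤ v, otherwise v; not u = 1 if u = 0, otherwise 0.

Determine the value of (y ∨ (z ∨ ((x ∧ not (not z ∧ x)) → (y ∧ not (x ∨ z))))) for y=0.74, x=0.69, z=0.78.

0.78

not z: Gödel ¬ of 0.78 = 0 (operand ≠ 0)
(not z ∧ x) = min(0, 0.69) = 0
not (not z ∧ x): Gödel ¬ of 0 = 1 (operand is 0)
(x ∧ not (not z ∧ x)) = min(0.69, 1) = 0.69
(x ∨ z) = max(0.69, 0.78) = 0.78
not (x ∨ z): Gödel ¬ of 0.78 = 0 (operand ≠ 0)
(y ∧ not (x ∨ z)) = min(0.74, 0) = 0
((x ∧ not (not z ∧ x)) → (y ∧ not (x ∨ z))): 0.69 > 0, so result = 0
(z ∨ ((x ∧ not (not z ∧ x)) → (y ∧ not (x ∨ z)))) = max(0.78, 0) = 0.78
(y ∨ (z ∨ ((x ∧ not (not z ∧ x)) → (y ∧ not (x ∨ z))))) = max(0.74, 0.78) = 0.78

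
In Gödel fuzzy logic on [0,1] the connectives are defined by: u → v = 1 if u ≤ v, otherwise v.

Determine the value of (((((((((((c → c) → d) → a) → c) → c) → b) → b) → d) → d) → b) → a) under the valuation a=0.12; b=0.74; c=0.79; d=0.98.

0.12

(c → c): 0.79 ≤ 0.79, so result = 1
((c → c) → d): 1 > 0.98, so result = 0.98
(((c → c) → d) → a): 0.98 > 0.12, so result = 0.12
((((c → c) → d) → a) → c): 0.12 ≤ 0.79, so result = 1
(((((c → c) → d) → a) → c) → c): 1 > 0.79, so result = 0.79
((((((c → c) → d) → a) → c) → c) → b): 0.79 > 0.74, so result = 0.74
(((((((c → c) → d) → a) → c) → c) → b) → b): 0.74 ≤ 0.74, so result = 1
((((((((c → c) → d) → a) → c) → c) → b) → b) → d): 1 > 0.98, so result = 0.98
(((((((((c → c) → d) → a) → c) → c) → b) → b) → d) → d): 0.98 ≤ 0.98, so result = 1
((((((((((c → c) → d) → a) → c) → c) → b) → b) → d) → d) → b): 1 > 0.74, so result = 0.74
(((((((((((c → c) → d) → a) → c) → c) → b) → b) → d) → d) → b) → a): 0.74 > 0.12, so result = 0.12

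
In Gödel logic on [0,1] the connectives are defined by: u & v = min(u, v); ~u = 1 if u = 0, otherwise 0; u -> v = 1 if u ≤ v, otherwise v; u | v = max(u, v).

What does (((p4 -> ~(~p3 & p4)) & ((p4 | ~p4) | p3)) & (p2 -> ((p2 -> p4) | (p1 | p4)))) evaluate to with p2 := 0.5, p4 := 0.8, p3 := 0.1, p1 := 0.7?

0.80

~p3: Gödel ¬ of 0.1 = 0 (operand ≠ 0)
(~p3 & p4) = min(0, 0.8) = 0
~(~p3 & p4): Gödel ¬ of 0 = 1 (operand is 0)
(p4 -> ~(~p3 & p4)): 0.8 ≤ 1, so result = 1
~p4: Gödel ¬ of 0.8 = 0 (operand ≠ 0)
(p4 | ~p4) = max(0.8, 0) = 0.8
((p4 | ~p4) | p3) = max(0.8, 0.1) = 0.8
((p4 -> ~(~p3 & p4)) & ((p4 | ~p4) | p3)) = min(1, 0.8) = 0.8
(p2 -> p4): 0.5 ≤ 0.8, so result = 1
(p1 | p4) = max(0.7, 0.8) = 0.8
((p2 -> p4) | (p1 | p4)) = max(1, 0.8) = 1
(p2 -> ((p2 -> p4) | (p1 | p4))): 0.5 ≤ 1, so result = 1
(((p4 -> ~(~p3 & p4)) & ((p4 | ~p4) | p3)) & (p2 -> ((p2 -> p4) | (p1 | p4)))) = min(0.8, 1) = 0.8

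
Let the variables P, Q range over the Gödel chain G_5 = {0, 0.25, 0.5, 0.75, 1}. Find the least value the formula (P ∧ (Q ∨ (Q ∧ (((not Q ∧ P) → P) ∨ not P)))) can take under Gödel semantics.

0.00

The minimum is attained at P = 0, Q = 0:
  not Q: Gödel ¬ of 0 = 1 (operand is 0)
  (not Q ∧ P) = min(1, 0) = 0
  ((not Q ∧ P) → P): 0 ≤ 0, so result = 1
  not P: Gödel ¬ of 0 = 1 (operand is 0)
  (((not Q ∧ P) → P) ∨ not P) = max(1, 1) = 1
  (Q ∧ (((not Q ∧ P) → P) ∨ not P)) = min(0, 1) = 0
  (Q ∨ (Q ∧ (((not Q ∧ P) → P) ∨ not P))) = max(0, 0) = 0
  (P ∧ (Q ∨ (Q ∧ (((not Q ∧ P) → P) ∨ not P)))) = min(0, 0) = 0
Checking all 25 assignments confirms none give a value below 0.00.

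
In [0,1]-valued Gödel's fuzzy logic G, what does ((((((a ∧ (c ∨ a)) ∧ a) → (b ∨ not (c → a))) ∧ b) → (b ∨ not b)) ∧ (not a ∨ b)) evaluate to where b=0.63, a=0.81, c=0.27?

(c ∨ a) = max(0.27, 0.81) = 0.81
(a ∧ (c ∨ a)) = min(0.81, 0.81) = 0.81
((a ∧ (c ∨ a)) ∧ a) = min(0.81, 0.81) = 0.81
(c → a): 0.27 ≤ 0.81, so result = 1
not (c → a): Gödel ¬ of 1 = 0 (operand ≠ 0)
(b ∨ not (c → a)) = max(0.63, 0) = 0.63
(((a ∧ (c ∨ a)) ∧ a) → (b ∨ not (c → a))): 0.81 > 0.63, so result = 0.63
((((a ∧ (c ∨ a)) ∧ a) → (b ∨ not (c → a))) ∧ b) = min(0.63, 0.63) = 0.63
not b: Gödel ¬ of 0.63 = 0 (operand ≠ 0)
(b ∨ not b) = max(0.63, 0) = 0.63
(((((a ∧ (c ∨ a)) ∧ a) → (b ∨ not (c → a))) ∧ b) → (b ∨ not b)): 0.63 ≤ 0.63, so result = 1
not a: Gödel ¬ of 0.81 = 0 (operand ≠ 0)
(not a ∨ b) = max(0, 0.63) = 0.63
((((((a ∧ (c ∨ a)) ∧ a) → (b ∨ not (c → a))) ∧ b) → (b ∨ not b)) ∧ (not a ∨ b)) = min(1, 0.63) = 0.63

0.63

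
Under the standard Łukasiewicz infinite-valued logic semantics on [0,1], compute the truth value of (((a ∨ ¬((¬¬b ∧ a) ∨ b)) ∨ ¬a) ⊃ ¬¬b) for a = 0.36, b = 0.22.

¬b: Łukasiewicz ¬ gives 1 − 0.22 = 0.78
¬¬b: Łukasiewicz ¬ gives 1 − 0.78 = 0.22
(¬¬b ∧ a) = min(0.22, 0.36) = 0.22
((¬¬b ∧ a) ∨ b) = max(0.22, 0.22) = 0.22
¬((¬¬b ∧ a) ∨ b): Łukasiewicz ¬ gives 1 − 0.22 = 0.78
(a ∨ ¬((¬¬b ∧ a) ∨ b)) = max(0.36, 0.78) = 0.78
¬a: Łukasiewicz ¬ gives 1 − 0.36 = 0.64
((a ∨ ¬((¬¬b ∧ a) ∨ b)) ∨ ¬a) = max(0.78, 0.64) = 0.78
¬b: Łukasiewicz ¬ gives 1 − 0.22 = 0.78
¬¬b: Łukasiewicz ¬ gives 1 − 0.78 = 0.22
(((a ∨ ¬((¬¬b ∧ a) ∨ b)) ∨ ¬a) ⊃ ¬¬b): min(1, 1 − 0.78 + 0.22) = 0.44

0.44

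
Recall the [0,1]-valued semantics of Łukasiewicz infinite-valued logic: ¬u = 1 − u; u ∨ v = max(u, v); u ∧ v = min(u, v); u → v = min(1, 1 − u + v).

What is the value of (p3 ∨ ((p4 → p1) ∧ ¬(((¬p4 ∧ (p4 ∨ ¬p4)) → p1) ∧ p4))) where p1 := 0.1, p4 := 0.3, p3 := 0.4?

0.70

(p4 → p1): min(1, 1 − 0.3 + 0.1) = 0.8
¬p4: Łukasiewicz ¬ gives 1 − 0.3 = 0.7
¬p4: Łukasiewicz ¬ gives 1 − 0.3 = 0.7
(p4 ∨ ¬p4) = max(0.3, 0.7) = 0.7
(¬p4 ∧ (p4 ∨ ¬p4)) = min(0.7, 0.7) = 0.7
((¬p4 ∧ (p4 ∨ ¬p4)) → p1): min(1, 1 − 0.7 + 0.1) = 0.4
(((¬p4 ∧ (p4 ∨ ¬p4)) → p1) ∧ p4) = min(0.4, 0.3) = 0.3
¬(((¬p4 ∧ (p4 ∨ ¬p4)) → p1) ∧ p4): Łukasiewicz ¬ gives 1 − 0.3 = 0.7
((p4 → p1) ∧ ¬(((¬p4 ∧ (p4 ∨ ¬p4)) → p1) ∧ p4)) = min(0.8, 0.7) = 0.7
(p3 ∨ ((p4 → p1) ∧ ¬(((¬p4 ∧ (p4 ∨ ¬p4)) → p1) ∧ p4))) = max(0.4, 0.7) = 0.7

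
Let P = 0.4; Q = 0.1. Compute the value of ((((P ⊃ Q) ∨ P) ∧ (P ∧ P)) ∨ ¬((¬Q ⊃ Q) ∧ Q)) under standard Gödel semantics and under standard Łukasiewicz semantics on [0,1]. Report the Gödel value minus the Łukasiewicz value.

-0.50

Gödel evaluation:
  (P ⊃ Q): 0.4 > 0.1, so result = 0.1
  ((P ⊃ Q) ∨ P) = max(0.1, 0.4) = 0.4
  (P ∧ P) = min(0.4, 0.4) = 0.4
  (((P ⊃ Q) ∨ P) ∧ (P ∧ P)) = min(0.4, 0.4) = 0.4
  ¬Q: Gödel ¬ of 0.1 = 0 (operand ≠ 0)
  (¬Q ⊃ Q): 0 ≤ 0.1, so result = 1
  ((¬Q ⊃ Q) ∧ Q) = min(1, 0.1) = 0.1
  ¬((¬Q ⊃ Q) ∧ Q): Gödel ¬ of 0.1 = 0 (operand ≠ 0)
  ((((P ⊃ Q) ∨ P) ∧ (P ∧ P)) ∨ ¬((¬Q ⊃ Q) ∧ Q)) = max(0.4, 0) = 0.4
  Gödel value = 0.4
Łukasiewicz evaluation:
  (P ⊃ Q): min(1, 1 − 0.4 + 0.1) = 0.7
  ((P ⊃ Q) ∨ P) = max(0.7, 0.4) = 0.7
  (P ∧ P) = min(0.4, 0.4) = 0.4
  (((P ⊃ Q) ∨ P) ∧ (P ∧ P)) = min(0.7, 0.4) = 0.4
  ¬Q: Łukasiewicz ¬ gives 1 − 0.1 = 0.9
  (¬Q ⊃ Q): min(1, 1 − 0.9 + 0.1) = 0.2
  ((¬Q ⊃ Q) ∧ Q) = min(0.2, 0.1) = 0.1
  ¬((¬Q ⊃ Q) ∧ Q): Łukasiewicz ¬ gives 1 − 0.1 = 0.9
  ((((P ⊃ Q) ∨ P) ∧ (P ∧ P)) ∨ ¬((¬Q ⊃ Q) ∧ Q)) = max(0.4, 0.9) = 0.9
  Łukasiewicz value = 0.9
Difference: 0.4 − 0.9 = -0.50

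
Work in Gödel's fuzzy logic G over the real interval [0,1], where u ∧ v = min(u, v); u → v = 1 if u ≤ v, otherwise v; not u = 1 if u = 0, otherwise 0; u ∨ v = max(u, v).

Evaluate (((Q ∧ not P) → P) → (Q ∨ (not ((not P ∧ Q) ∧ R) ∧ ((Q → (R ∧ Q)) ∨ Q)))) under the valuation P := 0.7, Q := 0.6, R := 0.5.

0.60

not P: Gödel ¬ of 0.7 = 0 (operand ≠ 0)
(Q ∧ not P) = min(0.6, 0) = 0
((Q ∧ not P) → P): 0 ≤ 0.7, so result = 1
not P: Gödel ¬ of 0.7 = 0 (operand ≠ 0)
(not P ∧ Q) = min(0, 0.6) = 0
((not P ∧ Q) ∧ R) = min(0, 0.5) = 0
not ((not P ∧ Q) ∧ R): Gödel ¬ of 0 = 1 (operand is 0)
(R ∧ Q) = min(0.5, 0.6) = 0.5
(Q → (R ∧ Q)): 0.6 > 0.5, so result = 0.5
((Q → (R ∧ Q)) ∨ Q) = max(0.5, 0.6) = 0.6
(not ((not P ∧ Q) ∧ R) ∧ ((Q → (R ∧ Q)) ∨ Q)) = min(1, 0.6) = 0.6
(Q ∨ (not ((not P ∧ Q) ∧ R) ∧ ((Q → (R ∧ Q)) ∨ Q))) = max(0.6, 0.6) = 0.6
(((Q ∧ not P) → P) → (Q ∨ (not ((not P ∧ Q) ∧ R) ∧ ((Q → (R ∧ Q)) ∨ Q)))): 1 > 0.6, so result = 0.6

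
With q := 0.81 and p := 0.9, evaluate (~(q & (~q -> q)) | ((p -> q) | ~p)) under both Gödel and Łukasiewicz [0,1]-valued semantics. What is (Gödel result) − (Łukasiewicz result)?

Gödel evaluation:
  ~q: Gödel ¬ of 0.81 = 0 (operand ≠ 0)
  (~q -> q): 0 ≤ 0.81, so result = 1
  (q & (~q -> q)) = min(0.81, 1) = 0.81
  ~(q & (~q -> q)): Gödel ¬ of 0.81 = 0 (operand ≠ 0)
  (p -> q): 0.9 > 0.81, so result = 0.81
  ~p: Gödel ¬ of 0.9 = 0 (operand ≠ 0)
  ((p -> q) | ~p) = max(0.81, 0) = 0.81
  (~(q & (~q -> q)) | ((p -> q) | ~p)) = max(0, 0.81) = 0.81
  Gödel value = 0.81
Łukasiewicz evaluation:
  ~q: Łukasiewicz ¬ gives 1 − 0.81 = 0.19
  (~q -> q): min(1, 1 − 0.19 + 0.81) = 1
  (q & (~q -> q)) = min(0.81, 1) = 0.81
  ~(q & (~q -> q)): Łukasiewicz ¬ gives 1 − 0.81 = 0.19
  (p -> q): min(1, 1 − 0.9 + 0.81) = 0.91
  ~p: Łukasiewicz ¬ gives 1 − 0.9 = 0.1
  ((p -> q) | ~p) = max(0.91, 0.1) = 0.91
  (~(q & (~q -> q)) | ((p -> q) | ~p)) = max(0.19, 0.91) = 0.91
  Łukasiewicz value = 0.91
Difference: 0.81 − 0.91 = -0.10

-0.10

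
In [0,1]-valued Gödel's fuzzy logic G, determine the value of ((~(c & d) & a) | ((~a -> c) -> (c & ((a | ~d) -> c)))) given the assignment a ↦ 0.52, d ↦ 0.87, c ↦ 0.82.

0.82

(c & d) = min(0.82, 0.87) = 0.82
~(c & d): Gödel ¬ of 0.82 = 0 (operand ≠ 0)
(~(c & d) & a) = min(0, 0.52) = 0
~a: Gödel ¬ of 0.52 = 0 (operand ≠ 0)
(~a -> c): 0 ≤ 0.82, so result = 1
~d: Gödel ¬ of 0.87 = 0 (operand ≠ 0)
(a | ~d) = max(0.52, 0) = 0.52
((a | ~d) -> c): 0.52 ≤ 0.82, so result = 1
(c & ((a | ~d) -> c)) = min(0.82, 1) = 0.82
((~a -> c) -> (c & ((a | ~d) -> c))): 1 > 0.82, so result = 0.82
((~(c & d) & a) | ((~a -> c) -> (c & ((a | ~d) -> c)))) = max(0, 0.82) = 0.82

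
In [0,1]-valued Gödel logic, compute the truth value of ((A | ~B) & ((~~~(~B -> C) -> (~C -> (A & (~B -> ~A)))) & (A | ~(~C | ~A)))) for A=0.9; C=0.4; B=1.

~B: Gödel ¬ of 1 = 0 (operand ≠ 0)
(A | ~B) = max(0.9, 0) = 0.9
~B: Gödel ¬ of 1 = 0 (operand ≠ 0)
(~B -> C): 0 ≤ 0.4, so result = 1
~(~B -> C): Gödel ¬ of 1 = 0 (operand ≠ 0)
~~(~B -> C): Gödel ¬ of 0 = 1 (operand is 0)
~~~(~B -> C): Gödel ¬ of 1 = 0 (operand ≠ 0)
~C: Gödel ¬ of 0.4 = 0 (operand ≠ 0)
~B: Gödel ¬ of 1 = 0 (operand ≠ 0)
~A: Gödel ¬ of 0.9 = 0 (operand ≠ 0)
(~B -> ~A): 0 ≤ 0, so result = 1
(A & (~B -> ~A)) = min(0.9, 1) = 0.9
(~C -> (A & (~B -> ~A))): 0 ≤ 0.9, so result = 1
(~~~(~B -> C) -> (~C -> (A & (~B -> ~A)))): 0 ≤ 1, so result = 1
~C: Gödel ¬ of 0.4 = 0 (operand ≠ 0)
~A: Gödel ¬ of 0.9 = 0 (operand ≠ 0)
(~C | ~A) = max(0, 0) = 0
~(~C | ~A): Gödel ¬ of 0 = 1 (operand is 0)
(A | ~(~C | ~A)) = max(0.9, 1) = 1
((~~~(~B -> C) -> (~C -> (A & (~B -> ~A)))) & (A | ~(~C | ~A))) = min(1, 1) = 1
((A | ~B) & ((~~~(~B -> C) -> (~C -> (A & (~B -> ~A)))) & (A | ~(~C | ~A)))) = min(0.9, 1) = 0.9

0.90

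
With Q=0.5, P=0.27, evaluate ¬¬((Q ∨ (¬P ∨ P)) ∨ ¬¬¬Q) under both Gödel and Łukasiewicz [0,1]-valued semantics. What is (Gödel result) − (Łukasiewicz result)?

0.27

Gödel evaluation:
  ¬P: Gödel ¬ of 0.27 = 0 (operand ≠ 0)
  (¬P ∨ P) = max(0, 0.27) = 0.27
  (Q ∨ (¬P ∨ P)) = max(0.5, 0.27) = 0.5
  ¬Q: Gödel ¬ of 0.5 = 0 (operand ≠ 0)
  ¬¬Q: Gödel ¬ of 0 = 1 (operand is 0)
  ¬¬¬Q: Gödel ¬ of 1 = 0 (operand ≠ 0)
  ((Q ∨ (¬P ∨ P)) ∨ ¬¬¬Q) = max(0.5, 0) = 0.5
  ¬((Q ∨ (¬P ∨ P)) ∨ ¬¬¬Q): Gödel ¬ of 0.5 = 0 (operand ≠ 0)
  ¬¬((Q ∨ (¬P ∨ P)) ∨ ¬¬¬Q): Gödel ¬ of 0 = 1 (operand is 0)
  Gödel value = 1
Łukasiewicz evaluation:
  ¬P: Łukasiewicz ¬ gives 1 − 0.27 = 0.73
  (¬P ∨ P) = max(0.73, 0.27) = 0.73
  (Q ∨ (¬P ∨ P)) = max(0.5, 0.73) = 0.73
  ¬Q: Łukasiewicz ¬ gives 1 − 0.5 = 0.5
  ¬¬Q: Łukasiewicz ¬ gives 1 − 0.5 = 0.5
  ¬¬¬Q: Łukasiewicz ¬ gives 1 − 0.5 = 0.5
  ((Q ∨ (¬P ∨ P)) ∨ ¬¬¬Q) = max(0.73, 0.5) = 0.73
  ¬((Q ∨ (¬P ∨ P)) ∨ ¬¬¬Q): Łukasiewicz ¬ gives 1 − 0.73 = 0.27
  ¬¬((Q ∨ (¬P ∨ P)) ∨ ¬¬¬Q): Łukasiewicz ¬ gives 1 − 0.27 = 0.73
  Łukasiewicz value = 0.73
Difference: 1 − 0.73 = 0.27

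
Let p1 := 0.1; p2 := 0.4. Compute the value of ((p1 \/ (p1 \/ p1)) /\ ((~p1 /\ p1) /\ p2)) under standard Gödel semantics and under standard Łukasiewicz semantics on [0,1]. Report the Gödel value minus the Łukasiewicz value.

-0.10

Gödel evaluation:
  (p1 \/ p1) = max(0.1, 0.1) = 0.1
  (p1 \/ (p1 \/ p1)) = max(0.1, 0.1) = 0.1
  ~p1: Gödel ¬ of 0.1 = 0 (operand ≠ 0)
  (~p1 /\ p1) = min(0, 0.1) = 0
  ((~p1 /\ p1) /\ p2) = min(0, 0.4) = 0
  ((p1 \/ (p1 \/ p1)) /\ ((~p1 /\ p1) /\ p2)) = min(0.1, 0) = 0
  Gödel value = 0
Łukasiewicz evaluation:
  (p1 \/ p1) = max(0.1, 0.1) = 0.1
  (p1 \/ (p1 \/ p1)) = max(0.1, 0.1) = 0.1
  ~p1: Łukasiewicz ¬ gives 1 − 0.1 = 0.9
  (~p1 /\ p1) = min(0.9, 0.1) = 0.1
  ((~p1 /\ p1) /\ p2) = min(0.1, 0.4) = 0.1
  ((p1 \/ (p1 \/ p1)) /\ ((~p1 /\ p1) /\ p2)) = min(0.1, 0.1) = 0.1
  Łukasiewicz value = 0.1
Difference: 0 − 0.1 = -0.10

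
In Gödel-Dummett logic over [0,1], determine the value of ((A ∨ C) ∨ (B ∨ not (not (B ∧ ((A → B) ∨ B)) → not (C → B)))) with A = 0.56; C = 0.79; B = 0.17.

(A ∨ C) = max(0.56, 0.79) = 0.79
(A → B): 0.56 > 0.17, so result = 0.17
((A → B) ∨ B) = max(0.17, 0.17) = 0.17
(B ∧ ((A → B) ∨ B)) = min(0.17, 0.17) = 0.17
not (B ∧ ((A → B) ∨ B)): Gödel ¬ of 0.17 = 0 (operand ≠ 0)
(C → B): 0.79 > 0.17, so result = 0.17
not (C → B): Gödel ¬ of 0.17 = 0 (operand ≠ 0)
(not (B ∧ ((A → B) ∨ B)) → not (C → B)): 0 ≤ 0, so result = 1
not (not (B ∧ ((A → B) ∨ B)) → not (C → B)): Gödel ¬ of 1 = 0 (operand ≠ 0)
(B ∨ not (not (B ∧ ((A → B) ∨ B)) → not (C → B))) = max(0.17, 0) = 0.17
((A ∨ C) ∨ (B ∨ not (not (B ∧ ((A → B) ∨ B)) → not (C → B)))) = max(0.79, 0.17) = 0.79

0.79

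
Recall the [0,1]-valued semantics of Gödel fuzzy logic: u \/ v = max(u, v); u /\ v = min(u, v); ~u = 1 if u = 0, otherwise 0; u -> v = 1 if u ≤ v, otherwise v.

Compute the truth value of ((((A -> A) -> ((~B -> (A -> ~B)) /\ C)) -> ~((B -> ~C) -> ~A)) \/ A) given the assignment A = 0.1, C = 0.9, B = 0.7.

0.10

(A -> A): 0.1 ≤ 0.1, so result = 1
~B: Gödel ¬ of 0.7 = 0 (operand ≠ 0)
~B: Gödel ¬ of 0.7 = 0 (operand ≠ 0)
(A -> ~B): 0.1 > 0, so result = 0
(~B -> (A -> ~B)): 0 ≤ 0, so result = 1
((~B -> (A -> ~B)) /\ C) = min(1, 0.9) = 0.9
((A -> A) -> ((~B -> (A -> ~B)) /\ C)): 1 > 0.9, so result = 0.9
~C: Gödel ¬ of 0.9 = 0 (operand ≠ 0)
(B -> ~C): 0.7 > 0, so result = 0
~A: Gödel ¬ of 0.1 = 0 (operand ≠ 0)
((B -> ~C) -> ~A): 0 ≤ 0, so result = 1
~((B -> ~C) -> ~A): Gödel ¬ of 1 = 0 (operand ≠ 0)
(((A -> A) -> ((~B -> (A -> ~B)) /\ C)) -> ~((B -> ~C) -> ~A)): 0.9 > 0, so result = 0
((((A -> A) -> ((~B -> (A -> ~B)) /\ C)) -> ~((B -> ~C) -> ~A)) \/ A) = max(0, 0.1) = 0.1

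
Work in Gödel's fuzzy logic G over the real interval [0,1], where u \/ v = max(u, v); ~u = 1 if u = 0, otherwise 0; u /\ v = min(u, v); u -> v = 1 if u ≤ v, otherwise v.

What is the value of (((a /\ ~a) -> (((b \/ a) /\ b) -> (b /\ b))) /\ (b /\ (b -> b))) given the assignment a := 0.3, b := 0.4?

~a: Gödel ¬ of 0.3 = 0 (operand ≠ 0)
(a /\ ~a) = min(0.3, 0) = 0
(b \/ a) = max(0.4, 0.3) = 0.4
((b \/ a) /\ b) = min(0.4, 0.4) = 0.4
(b /\ b) = min(0.4, 0.4) = 0.4
(((b \/ a) /\ b) -> (b /\ b)): 0.4 ≤ 0.4, so result = 1
((a /\ ~a) -> (((b \/ a) /\ b) -> (b /\ b))): 0 ≤ 1, so result = 1
(b -> b): 0.4 ≤ 0.4, so result = 1
(b /\ (b -> b)) = min(0.4, 1) = 0.4
(((a /\ ~a) -> (((b \/ a) /\ b) -> (b /\ b))) /\ (b /\ (b -> b))) = min(1, 0.4) = 0.4

0.40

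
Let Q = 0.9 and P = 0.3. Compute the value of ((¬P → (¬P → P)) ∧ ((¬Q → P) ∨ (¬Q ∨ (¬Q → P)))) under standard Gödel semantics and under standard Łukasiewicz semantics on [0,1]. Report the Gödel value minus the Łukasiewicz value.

0.10

Gödel evaluation:
  ¬P: Gödel ¬ of 0.3 = 0 (operand ≠ 0)
  ¬P: Gödel ¬ of 0.3 = 0 (operand ≠ 0)
  (¬P → P): 0 ≤ 0.3, so result = 1
  (¬P → (¬P → P)): 0 ≤ 1, so result = 1
  ¬Q: Gödel ¬ of 0.9 = 0 (operand ≠ 0)
  (¬Q → P): 0 ≤ 0.3, so result = 1
  ¬Q: Gödel ¬ of 0.9 = 0 (operand ≠ 0)
  ¬Q: Gödel ¬ of 0.9 = 0 (operand ≠ 0)
  (¬Q → P): 0 ≤ 0.3, so result = 1
  (¬Q ∨ (¬Q → P)) = max(0, 1) = 1
  ((¬Q → P) ∨ (¬Q ∨ (¬Q → P))) = max(1, 1) = 1
  ((¬P → (¬P → P)) ∧ ((¬Q → P) ∨ (¬Q ∨ (¬Q → P)))) = min(1, 1) = 1
  Gödel value = 1
Łukasiewicz evaluation:
  ¬P: Łukasiewicz ¬ gives 1 − 0.3 = 0.7
  ¬P: Łukasiewicz ¬ gives 1 − 0.3 = 0.7
  (¬P → P): min(1, 1 − 0.7 + 0.3) = 0.6
  (¬P → (¬P → P)): min(1, 1 − 0.7 + 0.6) = 0.9
  ¬Q: Łukasiewicz ¬ gives 1 − 0.9 = 0.1
  (¬Q → P): min(1, 1 − 0.1 + 0.3) = 1
  ¬Q: Łukasiewicz ¬ gives 1 − 0.9 = 0.1
  ¬Q: Łukasiewicz ¬ gives 1 − 0.9 = 0.1
  (¬Q → P): min(1, 1 − 0.1 + 0.3) = 1
  (¬Q ∨ (¬Q → P)) = max(0.1, 1) = 1
  ((¬Q → P) ∨ (¬Q ∨ (¬Q → P))) = max(1, 1) = 1
  ((¬P → (¬P → P)) ∧ ((¬Q → P) ∨ (¬Q ∨ (¬Q → P)))) = min(0.9, 1) = 0.9
  Łukasiewicz value = 0.9
Difference: 1 − 0.9 = 0.10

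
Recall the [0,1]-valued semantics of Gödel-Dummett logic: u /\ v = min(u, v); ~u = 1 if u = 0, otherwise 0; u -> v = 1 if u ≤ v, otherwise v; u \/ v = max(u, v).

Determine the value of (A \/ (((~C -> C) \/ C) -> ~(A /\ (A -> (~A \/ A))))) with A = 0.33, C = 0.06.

~C: Gödel ¬ of 0.06 = 0 (operand ≠ 0)
(~C -> C): 0 ≤ 0.06, so result = 1
((~C -> C) \/ C) = max(1, 0.06) = 1
~A: Gödel ¬ of 0.33 = 0 (operand ≠ 0)
(~A \/ A) = max(0, 0.33) = 0.33
(A -> (~A \/ A)): 0.33 ≤ 0.33, so result = 1
(A /\ (A -> (~A \/ A))) = min(0.33, 1) = 0.33
~(A /\ (A -> (~A \/ A))): Gödel ¬ of 0.33 = 0 (operand ≠ 0)
(((~C -> C) \/ C) -> ~(A /\ (A -> (~A \/ A)))): 1 > 0, so result = 0
(A \/ (((~C -> C) \/ C) -> ~(A /\ (A -> (~A \/ A))))) = max(0.33, 0) = 0.33

0.33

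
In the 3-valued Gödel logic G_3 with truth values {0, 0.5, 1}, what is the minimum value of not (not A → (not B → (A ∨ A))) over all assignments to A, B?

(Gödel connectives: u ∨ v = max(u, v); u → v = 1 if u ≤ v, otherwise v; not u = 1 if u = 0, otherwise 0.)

0.00

The minimum is attained at A = 0, B = 0.5:
  not A: Gödel ¬ of 0 = 1 (operand is 0)
  not B: Gödel ¬ of 0.5 = 0 (operand ≠ 0)
  (A ∨ A) = max(0, 0) = 0
  (not B → (A ∨ A)): 0 ≤ 0, so result = 1
  (not A → (not B → (A ∨ A))): 1 ≤ 1, so result = 1
  not (not A → (not B → (A ∨ A))): Gödel ¬ of 1 = 0 (operand ≠ 0)
Checking all 9 assignments confirms none give a value below 0.00.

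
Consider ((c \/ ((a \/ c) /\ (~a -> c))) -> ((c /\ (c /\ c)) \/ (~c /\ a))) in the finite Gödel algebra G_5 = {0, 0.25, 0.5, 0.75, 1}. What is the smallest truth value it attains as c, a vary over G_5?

0.25

The minimum is attained at c = 0.25, a = 0.5:
  (a \/ c) = max(0.5, 0.25) = 0.5
  ~a: Gödel ¬ of 0.5 = 0 (operand ≠ 0)
  (~a -> c): 0 ≤ 0.25, so result = 1
  ((a \/ c) /\ (~a -> c)) = min(0.5, 1) = 0.5
  (c \/ ((a \/ c) /\ (~a -> c))) = max(0.25, 0.5) = 0.5
  (c /\ c) = min(0.25, 0.25) = 0.25
  (c /\ (c /\ c)) = min(0.25, 0.25) = 0.25
  ~c: Gödel ¬ of 0.25 = 0 (operand ≠ 0)
  (~c /\ a) = min(0, 0.5) = 0
  ((c /\ (c /\ c)) \/ (~c /\ a)) = max(0.25, 0) = 0.25
  ((c \/ ((a \/ c) /\ (~a -> c))) -> ((c /\ (c /\ c)) \/ (~c /\ a))): 0.5 > 0.25, so result = 0.25
Checking all 25 assignments confirms none give a value below 0.25.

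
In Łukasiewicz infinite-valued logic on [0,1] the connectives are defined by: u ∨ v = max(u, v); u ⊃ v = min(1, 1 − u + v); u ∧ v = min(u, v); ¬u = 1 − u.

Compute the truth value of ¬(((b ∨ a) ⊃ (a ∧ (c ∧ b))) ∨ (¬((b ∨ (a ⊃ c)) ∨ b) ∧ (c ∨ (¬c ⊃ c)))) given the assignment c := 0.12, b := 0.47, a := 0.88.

0.76

(b ∨ a) = max(0.47, 0.88) = 0.88
(c ∧ b) = min(0.12, 0.47) = 0.12
(a ∧ (c ∧ b)) = min(0.88, 0.12) = 0.12
((b ∨ a) ⊃ (a ∧ (c ∧ b))): min(1, 1 − 0.88 + 0.12) = 0.24
(a ⊃ c): min(1, 1 − 0.88 + 0.12) = 0.24
(b ∨ (a ⊃ c)) = max(0.47, 0.24) = 0.47
((b ∨ (a ⊃ c)) ∨ b) = max(0.47, 0.47) = 0.47
¬((b ∨ (a ⊃ c)) ∨ b): Łukasiewicz ¬ gives 1 − 0.47 = 0.53
¬c: Łukasiewicz ¬ gives 1 − 0.12 = 0.88
(¬c ⊃ c): min(1, 1 − 0.88 + 0.12) = 0.24
(c ∨ (¬c ⊃ c)) = max(0.12, 0.24) = 0.24
(¬((b ∨ (a ⊃ c)) ∨ b) ∧ (c ∨ (¬c ⊃ c))) = min(0.53, 0.24) = 0.24
(((b ∨ a) ⊃ (a ∧ (c ∧ b))) ∨ (¬((b ∨ (a ⊃ c)) ∨ b) ∧ (c ∨ (¬c ⊃ c)))) = max(0.24, 0.24) = 0.24
¬(((b ∨ a) ⊃ (a ∧ (c ∧ b))) ∨ (¬((b ∨ (a ⊃ c)) ∨ b) ∧ (c ∨ (¬c ⊃ c)))): Łukasiewicz ¬ gives 1 − 0.24 = 0.76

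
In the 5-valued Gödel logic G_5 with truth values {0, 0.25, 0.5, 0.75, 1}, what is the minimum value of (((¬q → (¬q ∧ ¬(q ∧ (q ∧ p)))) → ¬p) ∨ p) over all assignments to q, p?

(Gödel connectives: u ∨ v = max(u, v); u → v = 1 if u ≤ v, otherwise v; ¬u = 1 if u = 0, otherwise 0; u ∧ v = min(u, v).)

0.25

The minimum is attained at q = 0, p = 0.25:
  ¬q: Gödel ¬ of 0 = 1 (operand is 0)
  ¬q: Gödel ¬ of 0 = 1 (operand is 0)
  (q ∧ p) = min(0, 0.25) = 0
  (q ∧ (q ∧ p)) = min(0, 0) = 0
  ¬(q ∧ (q ∧ p)): Gödel ¬ of 0 = 1 (operand is 0)
  (¬q ∧ ¬(q ∧ (q ∧ p))) = min(1, 1) = 1
  (¬q → (¬q ∧ ¬(q ∧ (q ∧ p)))): 1 ≤ 1, so result = 1
  ¬p: Gödel ¬ of 0.25 = 0 (operand ≠ 0)
  ((¬q → (¬q ∧ ¬(q ∧ (q ∧ p)))) → ¬p): 1 > 0, so result = 0
  (((¬q → (¬q ∧ ¬(q ∧ (q ∧ p)))) → ¬p) ∨ p) = max(0, 0.25) = 0.25
Checking all 25 assignments confirms none give a value below 0.25.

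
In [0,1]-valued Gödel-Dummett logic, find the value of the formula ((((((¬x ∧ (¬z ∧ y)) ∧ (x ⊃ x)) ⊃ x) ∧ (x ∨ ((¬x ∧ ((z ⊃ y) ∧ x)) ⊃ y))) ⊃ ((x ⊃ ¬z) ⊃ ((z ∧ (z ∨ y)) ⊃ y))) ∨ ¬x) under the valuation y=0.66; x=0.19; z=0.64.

1.00

¬x: Gödel ¬ of 0.19 = 0 (operand ≠ 0)
¬z: Gödel ¬ of 0.64 = 0 (operand ≠ 0)
(¬z ∧ y) = min(0, 0.66) = 0
(¬x ∧ (¬z ∧ y)) = min(0, 0) = 0
(x ⊃ x): 0.19 ≤ 0.19, so result = 1
((¬x ∧ (¬z ∧ y)) ∧ (x ⊃ x)) = min(0, 1) = 0
(((¬x ∧ (¬z ∧ y)) ∧ (x ⊃ x)) ⊃ x): 0 ≤ 0.19, so result = 1
¬x: Gödel ¬ of 0.19 = 0 (operand ≠ 0)
(z ⊃ y): 0.64 ≤ 0.66, so result = 1
((z ⊃ y) ∧ x) = min(1, 0.19) = 0.19
(¬x ∧ ((z ⊃ y) ∧ x)) = min(0, 0.19) = 0
((¬x ∧ ((z ⊃ y) ∧ x)) ⊃ y): 0 ≤ 0.66, so result = 1
(x ∨ ((¬x ∧ ((z ⊃ y) ∧ x)) ⊃ y)) = max(0.19, 1) = 1
((((¬x ∧ (¬z ∧ y)) ∧ (x ⊃ x)) ⊃ x) ∧ (x ∨ ((¬x ∧ ((z ⊃ y) ∧ x)) ⊃ y))) = min(1, 1) = 1
¬z: Gödel ¬ of 0.64 = 0 (operand ≠ 0)
(x ⊃ ¬z): 0.19 > 0, so result = 0
(z ∨ y) = max(0.64, 0.66) = 0.66
(z ∧ (z ∨ y)) = min(0.64, 0.66) = 0.64
((z ∧ (z ∨ y)) ⊃ y): 0.64 ≤ 0.66, so result = 1
((x ⊃ ¬z) ⊃ ((z ∧ (z ∨ y)) ⊃ y)): 0 ≤ 1, so result = 1
(((((¬x ∧ (¬z ∧ y)) ∧ (x ⊃ x)) ⊃ x) ∧ (x ∨ ((¬x ∧ ((z ⊃ y) ∧ x)) ⊃ y))) ⊃ ((x ⊃ ¬z) ⊃ ((z ∧ (z ∨ y)) ⊃ y))): 1 ≤ 1, so result = 1
¬x: Gödel ¬ of 0.19 = 0 (operand ≠ 0)
((((((¬x ∧ (¬z ∧ y)) ∧ (x ⊃ x)) ⊃ x) ∧ (x ∨ ((¬x ∧ ((z ⊃ y) ∧ x)) ⊃ y))) ⊃ ((x ⊃ ¬z) ⊃ ((z ∧ (z ∨ y)) ⊃ y))) ∨ ¬x) = max(1, 0) = 1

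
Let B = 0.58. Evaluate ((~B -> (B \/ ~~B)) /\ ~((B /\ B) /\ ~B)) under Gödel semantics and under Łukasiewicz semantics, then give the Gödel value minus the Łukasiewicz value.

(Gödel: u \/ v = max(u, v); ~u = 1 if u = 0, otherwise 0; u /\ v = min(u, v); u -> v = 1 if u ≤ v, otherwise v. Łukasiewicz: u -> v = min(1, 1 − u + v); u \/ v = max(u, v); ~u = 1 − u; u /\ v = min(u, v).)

Gödel evaluation:
  ~B: Gödel ¬ of 0.58 = 0 (operand ≠ 0)
  ~B: Gödel ¬ of 0.58 = 0 (operand ≠ 0)
  ~~B: Gödel ¬ of 0 = 1 (operand is 0)
  (B \/ ~~B) = max(0.58, 1) = 1
  (~B -> (B \/ ~~B)): 0 ≤ 1, so result = 1
  (B /\ B) = min(0.58, 0.58) = 0.58
  ~B: Gödel ¬ of 0.58 = 0 (operand ≠ 0)
  ((B /\ B) /\ ~B) = min(0.58, 0) = 0
  ~((B /\ B) /\ ~B): Gödel ¬ of 0 = 1 (operand is 0)
  ((~B -> (B \/ ~~B)) /\ ~((B /\ B) /\ ~B)) = min(1, 1) = 1
  Gödel value = 1
Łukasiewicz evaluation:
  ~B: Łukasiewicz ¬ gives 1 − 0.58 = 0.42
  ~B: Łukasiewicz ¬ gives 1 − 0.58 = 0.42
  ~~B: Łukasiewicz ¬ gives 1 − 0.42 = 0.58
  (B \/ ~~B) = max(0.58, 0.58) = 0.58
  (~B -> (B \/ ~~B)): min(1, 1 − 0.42 + 0.58) = 1
  (B /\ B) = min(0.58, 0.58) = 0.58
  ~B: Łukasiewicz ¬ gives 1 − 0.58 = 0.42
  ((B /\ B) /\ ~B) = min(0.58, 0.42) = 0.42
  ~((B /\ B) /\ ~B): Łukasiewicz ¬ gives 1 − 0.42 = 0.58
  ((~B -> (B \/ ~~B)) /\ ~((B /\ B) /\ ~B)) = min(1, 0.58) = 0.58
  Łukasiewicz value = 0.58
Difference: 1 − 0.58 = 0.42

0.42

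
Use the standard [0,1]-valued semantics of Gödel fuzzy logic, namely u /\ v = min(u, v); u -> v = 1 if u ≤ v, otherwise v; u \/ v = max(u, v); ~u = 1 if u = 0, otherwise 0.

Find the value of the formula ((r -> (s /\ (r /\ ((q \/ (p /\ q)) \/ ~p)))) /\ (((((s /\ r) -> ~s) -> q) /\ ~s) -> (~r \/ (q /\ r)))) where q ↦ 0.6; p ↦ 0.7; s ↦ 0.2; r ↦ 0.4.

(p /\ q) = min(0.7, 0.6) = 0.6
(q \/ (p /\ q)) = max(0.6, 0.6) = 0.6
~p: Gödel ¬ of 0.7 = 0 (operand ≠ 0)
((q \/ (p /\ q)) \/ ~p) = max(0.6, 0) = 0.6
(r /\ ((q \/ (p /\ q)) \/ ~p)) = min(0.4, 0.6) = 0.4
(s /\ (r /\ ((q \/ (p /\ q)) \/ ~p))) = min(0.2, 0.4) = 0.2
(r -> (s /\ (r /\ ((q \/ (p /\ q)) \/ ~p)))): 0.4 > 0.2, so result = 0.2
(s /\ r) = min(0.2, 0.4) = 0.2
~s: Gödel ¬ of 0.2 = 0 (operand ≠ 0)
((s /\ r) -> ~s): 0.2 > 0, so result = 0
(((s /\ r) -> ~s) -> q): 0 ≤ 0.6, so result = 1
~s: Gödel ¬ of 0.2 = 0 (operand ≠ 0)
((((s /\ r) -> ~s) -> q) /\ ~s) = min(1, 0) = 0
~r: Gödel ¬ of 0.4 = 0 (operand ≠ 0)
(q /\ r) = min(0.6, 0.4) = 0.4
(~r \/ (q /\ r)) = max(0, 0.4) = 0.4
(((((s /\ r) -> ~s) -> q) /\ ~s) -> (~r \/ (q /\ r))): 0 ≤ 0.4, so result = 1
((r -> (s /\ (r /\ ((q \/ (p /\ q)) \/ ~p)))) /\ (((((s /\ r) -> ~s) -> q) /\ ~s) -> (~r \/ (q /\ r)))) = min(0.2, 1) = 0.2

0.20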